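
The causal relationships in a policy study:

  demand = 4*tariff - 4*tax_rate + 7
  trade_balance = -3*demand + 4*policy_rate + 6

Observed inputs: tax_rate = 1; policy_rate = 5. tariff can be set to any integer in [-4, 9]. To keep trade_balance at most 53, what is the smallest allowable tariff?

tariff = -3

Substituting into the demand equation gives demand = 4*tariff + 3.
Substituting into the trade_balance equation gives trade_balance = -12*tariff + 17.
Require -12*tariff + 17 ≤ 53, so tariff ≥ -3.
The smallest integer in [-4, 9] satisfying this is -3.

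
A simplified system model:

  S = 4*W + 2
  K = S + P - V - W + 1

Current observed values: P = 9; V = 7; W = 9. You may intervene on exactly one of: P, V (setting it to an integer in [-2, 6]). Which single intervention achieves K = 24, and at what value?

set P = 1

Intervening on P: with other inputs at their observed values, K = P + 23. Solving for 24 gives P = 1, within [-2, 6].
Intervening on V: K = -V + 39. Reaching 24 requires V = 15, outside [-2, 6].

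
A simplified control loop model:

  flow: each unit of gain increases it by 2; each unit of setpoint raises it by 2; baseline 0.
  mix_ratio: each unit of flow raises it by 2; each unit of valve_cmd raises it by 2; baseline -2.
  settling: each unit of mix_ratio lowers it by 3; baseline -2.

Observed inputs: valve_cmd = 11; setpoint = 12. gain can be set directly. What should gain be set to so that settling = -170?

gain = -3

Substituting into the flow equation gives flow = 2*gain + 24.
mix_ratio becomes 4*gain + 68.
Substituting into the settling equation gives settling = -12*gain - 206.
Solve -12*gain - 206 = -170: gain = (-170 + 206) / -12 = -3.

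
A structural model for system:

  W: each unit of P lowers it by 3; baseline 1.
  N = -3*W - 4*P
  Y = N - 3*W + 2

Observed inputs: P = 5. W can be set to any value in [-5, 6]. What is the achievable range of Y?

Intervening on W fixes its value directly, overriding its dependence on P.
Substituting into the N equation gives N = -3*W - 20.
Substituting into the Y equation gives Y = -6*W - 18.
Linear in W, so extremes are at the endpoints: W = -5 gives Y = 12; W = 6 gives Y = -54.

-54 to 12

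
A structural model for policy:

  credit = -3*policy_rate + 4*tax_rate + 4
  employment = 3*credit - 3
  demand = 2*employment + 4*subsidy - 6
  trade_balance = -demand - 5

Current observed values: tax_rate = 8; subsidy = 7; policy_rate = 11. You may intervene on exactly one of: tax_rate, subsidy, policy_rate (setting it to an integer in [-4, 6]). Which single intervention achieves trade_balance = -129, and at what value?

Intervening on tax_rate: trade_balance = -24*tax_rate + 153. Reaching -129 requires tax_rate = 47/4, not an integer.
Intervening on subsidy: trade_balance = -4*subsidy - 11. Reaching -129 requires subsidy = 59/2, not an integer.
Intervening on policy_rate: with other inputs at their observed values, trade_balance = 18*policy_rate - 237. Solving for -129 gives policy_rate = 6, within [-4, 6].

set policy_rate = 6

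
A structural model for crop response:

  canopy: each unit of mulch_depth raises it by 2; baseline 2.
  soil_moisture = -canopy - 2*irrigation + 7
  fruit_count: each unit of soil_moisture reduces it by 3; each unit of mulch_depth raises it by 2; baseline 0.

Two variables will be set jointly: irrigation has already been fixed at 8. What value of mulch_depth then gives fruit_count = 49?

With irrigation held at 8:
Substituting into the soil_moisture equation gives soil_moisture = -2*mulch_depth - 11.
Substituting into the fruit_count equation gives fruit_count = 8*mulch_depth + 33.
Solve 8*mulch_depth + 33 = 49: mulch_depth = (49 - 33) / 8 = 2.

mulch_depth = 2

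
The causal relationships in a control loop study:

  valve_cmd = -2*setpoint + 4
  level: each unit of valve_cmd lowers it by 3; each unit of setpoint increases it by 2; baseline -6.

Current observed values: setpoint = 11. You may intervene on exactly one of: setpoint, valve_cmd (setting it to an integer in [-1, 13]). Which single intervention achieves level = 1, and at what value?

set valve_cmd = 5

Intervening on setpoint: level = 8*setpoint - 18. Reaching 1 requires setpoint = 19/8, not an integer.
Intervening on valve_cmd: with other inputs at their observed values, level = -3*valve_cmd + 16. Solving for 1 gives valve_cmd = 5, within [-1, 13].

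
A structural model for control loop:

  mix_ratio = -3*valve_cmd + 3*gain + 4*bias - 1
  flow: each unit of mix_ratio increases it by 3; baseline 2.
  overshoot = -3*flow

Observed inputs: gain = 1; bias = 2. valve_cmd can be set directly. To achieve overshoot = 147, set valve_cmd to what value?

Substituting into the mix_ratio equation gives mix_ratio = -3*valve_cmd + 10.
Substituting into the flow equation gives flow = -9*valve_cmd + 32.
This gives overshoot = 27*valve_cmd - 96.
Solve 27*valve_cmd - 96 = 147: valve_cmd = (147 + 96) / 27 = 9.

valve_cmd = 9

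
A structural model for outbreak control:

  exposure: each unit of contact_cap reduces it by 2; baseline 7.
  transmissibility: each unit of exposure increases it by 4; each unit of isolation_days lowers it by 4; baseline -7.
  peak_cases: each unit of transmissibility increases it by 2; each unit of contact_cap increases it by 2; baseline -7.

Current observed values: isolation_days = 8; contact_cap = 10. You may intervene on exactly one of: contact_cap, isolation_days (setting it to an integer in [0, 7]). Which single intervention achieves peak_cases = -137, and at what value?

Intervening on contact_cap: peak_cases = -14*contact_cap - 29. Reaching -137 requires contact_cap = 54/7, not an integer.
Intervening on isolation_days: with other inputs at their observed values, peak_cases = -8*isolation_days - 105. Solving for -137 gives isolation_days = 4, within [0, 7].

set isolation_days = 4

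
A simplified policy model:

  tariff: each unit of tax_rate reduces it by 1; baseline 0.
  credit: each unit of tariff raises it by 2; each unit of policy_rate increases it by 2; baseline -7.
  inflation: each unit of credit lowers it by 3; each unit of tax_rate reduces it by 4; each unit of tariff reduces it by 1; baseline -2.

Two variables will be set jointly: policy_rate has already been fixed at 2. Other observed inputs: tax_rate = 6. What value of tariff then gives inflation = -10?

With policy_rate held at 2:
Intervening on tariff fixes its value directly, overriding its dependence on tax_rate.
Substituting into the credit equation gives credit = 2*tariff - 3.
inflation becomes -7*tariff - 17.
Solve -7*tariff - 17 = -10: tariff = (-10 + 17) / -7 = -1.

tariff = -1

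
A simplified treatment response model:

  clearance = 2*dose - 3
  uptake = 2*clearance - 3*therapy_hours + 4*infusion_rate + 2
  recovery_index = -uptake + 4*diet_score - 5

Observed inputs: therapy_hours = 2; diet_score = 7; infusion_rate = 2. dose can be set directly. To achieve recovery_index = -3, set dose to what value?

Substituting into the uptake equation gives uptake = 4*dose - 2.
Substituting into the recovery_index equation gives recovery_index = -4*dose + 25.
Solve -4*dose + 25 = -3: dose = (-3 - 25) / -4 = 7.

dose = 7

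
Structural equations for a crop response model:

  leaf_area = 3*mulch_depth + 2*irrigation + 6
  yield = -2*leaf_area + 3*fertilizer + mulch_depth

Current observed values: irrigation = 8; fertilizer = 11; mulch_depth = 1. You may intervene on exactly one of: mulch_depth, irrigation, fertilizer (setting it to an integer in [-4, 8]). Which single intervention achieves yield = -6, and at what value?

Intervening on mulch_depth: with other inputs at their observed values, yield = -5*mulch_depth - 11. Solving for -6 gives mulch_depth = -1, within [-4, 8].
Intervening on irrigation: yield = -4*irrigation + 16. Reaching -6 requires irrigation = 11/2, not an integer.
Intervening on fertilizer: yield = 3*fertilizer - 49. Reaching -6 requires fertilizer = 43/3, not an integer.

set mulch_depth = -1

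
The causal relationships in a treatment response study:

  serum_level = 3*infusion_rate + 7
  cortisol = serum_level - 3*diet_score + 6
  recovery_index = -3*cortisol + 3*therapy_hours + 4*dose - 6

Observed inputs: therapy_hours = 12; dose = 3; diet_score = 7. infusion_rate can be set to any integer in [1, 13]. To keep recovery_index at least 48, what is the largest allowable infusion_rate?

Substituting into the cortisol equation gives cortisol = 3*infusion_rate - 8.
Substituting into the recovery_index equation gives recovery_index = -9*infusion_rate + 66.
Require -9*infusion_rate + 66 ≥ 48, so infusion_rate ≤ 2.
The largest integer in [1, 13] satisfying this is 2.

infusion_rate = 2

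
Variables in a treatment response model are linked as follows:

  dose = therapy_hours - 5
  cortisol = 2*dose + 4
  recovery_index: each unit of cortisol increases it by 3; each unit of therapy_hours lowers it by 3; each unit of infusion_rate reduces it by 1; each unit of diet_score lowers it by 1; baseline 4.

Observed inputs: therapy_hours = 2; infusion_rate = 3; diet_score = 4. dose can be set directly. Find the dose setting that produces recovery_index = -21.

dose = -4

Intervening on dose fixes its value directly, overriding its dependence on therapy_hours.
Substituting into the recovery_index equation gives recovery_index = 6*dose + 3.
Solve 6*dose + 3 = -21: dose = (-21 - 3) / 6 = -4.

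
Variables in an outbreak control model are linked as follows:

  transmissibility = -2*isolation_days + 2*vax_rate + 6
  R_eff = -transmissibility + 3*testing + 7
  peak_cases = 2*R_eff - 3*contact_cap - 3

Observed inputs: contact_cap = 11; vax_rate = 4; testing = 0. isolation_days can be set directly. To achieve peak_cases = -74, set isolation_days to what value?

isolation_days = -6

Substituting into the transmissibility equation gives transmissibility = -2*isolation_days + 14.
So R_eff = 2*isolation_days - 7.
This gives peak_cases = 4*isolation_days - 50.
Solve 4*isolation_days - 50 = -74: isolation_days = (-74 + 50) / 4 = -6.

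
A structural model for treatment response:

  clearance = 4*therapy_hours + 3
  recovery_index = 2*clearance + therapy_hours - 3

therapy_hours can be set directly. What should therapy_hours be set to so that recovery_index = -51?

Substituting into the recovery_index equation gives recovery_index = 9*therapy_hours + 3.
Solve 9*therapy_hours + 3 = -51: therapy_hours = (-51 - 3) / 9 = -6.

therapy_hours = -6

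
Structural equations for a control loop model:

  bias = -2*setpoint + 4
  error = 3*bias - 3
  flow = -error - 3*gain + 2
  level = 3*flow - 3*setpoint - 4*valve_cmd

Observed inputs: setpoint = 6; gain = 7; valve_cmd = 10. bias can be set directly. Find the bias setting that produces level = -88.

Intervening on bias fixes its value directly, overriding its dependence on setpoint.
Substituting into the flow equation gives flow = -3*bias - 16.
level becomes -9*bias - 106.
Solve -9*bias - 106 = -88: bias = (-88 + 106) / -9 = -2.

bias = -2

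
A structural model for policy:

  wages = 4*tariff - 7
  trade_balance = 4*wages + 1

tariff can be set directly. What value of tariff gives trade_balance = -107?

Substituting into the trade_balance equation gives trade_balance = 16*tariff - 27.
Solve 16*tariff - 27 = -107: tariff = (-107 + 27) / 16 = -5.

tariff = -5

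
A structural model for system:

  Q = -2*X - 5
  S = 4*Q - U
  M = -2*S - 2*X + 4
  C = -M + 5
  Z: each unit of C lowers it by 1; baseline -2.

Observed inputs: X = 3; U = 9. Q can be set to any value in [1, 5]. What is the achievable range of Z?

-31 to 1

Intervening on Q fixes its value directly, overriding its dependence on X.
Substituting into the S equation gives S = 4*Q - 9.
Substituting into the M equation gives M = -8*Q + 16.
Substituting into the C equation gives C = 8*Q - 11.
Substituting into the Z equation gives Z = -8*Q + 9.
Linear in Q, so extremes are at the endpoints: Q = 1 gives Z = 1; Q = 5 gives Z = -31.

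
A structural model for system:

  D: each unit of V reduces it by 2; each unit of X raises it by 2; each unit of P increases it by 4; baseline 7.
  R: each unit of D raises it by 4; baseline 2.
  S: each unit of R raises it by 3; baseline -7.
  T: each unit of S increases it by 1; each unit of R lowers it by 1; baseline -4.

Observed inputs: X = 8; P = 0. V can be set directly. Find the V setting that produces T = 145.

Substituting into the D equation gives D = -2*V + 23.
This gives R = -8*V + 94.
This gives S = -24*V + 275.
This gives T = -16*V + 177.
Solve -16*V + 177 = 145: V = (145 - 177) / -16 = 2.

V = 2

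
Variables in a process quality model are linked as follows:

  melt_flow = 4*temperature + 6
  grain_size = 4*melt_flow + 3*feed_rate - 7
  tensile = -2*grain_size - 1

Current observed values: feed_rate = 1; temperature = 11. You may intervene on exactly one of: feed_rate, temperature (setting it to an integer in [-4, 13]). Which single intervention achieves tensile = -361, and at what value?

set temperature = 10

Intervening on feed_rate: tensile = -6*feed_rate - 387. Reaching -361 requires feed_rate = -13/3, not an integer.
Intervening on temperature: with other inputs at their observed values, tensile = -32*temperature - 41. Solving for -361 gives temperature = 10, within [-4, 13].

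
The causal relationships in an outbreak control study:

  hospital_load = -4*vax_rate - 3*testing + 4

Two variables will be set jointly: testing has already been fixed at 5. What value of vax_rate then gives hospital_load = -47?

With testing held at 5:
Substituting into the hospital_load equation gives hospital_load = -4*vax_rate - 11.
Solve -4*vax_rate - 11 = -47: vax_rate = (-47 + 11) / -4 = 9.

vax_rate = 9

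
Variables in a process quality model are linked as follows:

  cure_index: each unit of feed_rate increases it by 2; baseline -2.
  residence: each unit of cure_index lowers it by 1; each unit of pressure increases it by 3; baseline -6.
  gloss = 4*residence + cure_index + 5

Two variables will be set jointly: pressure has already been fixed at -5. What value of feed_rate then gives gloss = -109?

feed_rate = 6

With pressure held at -5:
Substituting into the residence equation gives residence = -2*feed_rate - 19.
Substituting into the gloss equation gives gloss = -6*feed_rate - 73.
Solve -6*feed_rate - 73 = -109: feed_rate = (-109 + 73) / -6 = 6.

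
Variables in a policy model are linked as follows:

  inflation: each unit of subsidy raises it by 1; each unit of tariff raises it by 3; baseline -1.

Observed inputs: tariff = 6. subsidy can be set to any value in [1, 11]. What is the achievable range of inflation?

Substituting into the inflation equation gives inflation = subsidy + 17.
Linear in subsidy, so extremes are at the endpoints: subsidy = 1 gives inflation = 18; subsidy = 11 gives inflation = 28.

18 to 28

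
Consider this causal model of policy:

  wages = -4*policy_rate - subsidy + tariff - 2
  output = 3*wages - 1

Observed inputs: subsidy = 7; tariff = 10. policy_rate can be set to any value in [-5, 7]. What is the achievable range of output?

Substituting into the wages equation gives wages = -4*policy_rate + 1.
Substituting into the output equation gives output = -12*policy_rate + 2.
Linear in policy_rate, so extremes are at the endpoints: policy_rate = -5 gives output = 62; policy_rate = 7 gives output = -82.

-82 to 62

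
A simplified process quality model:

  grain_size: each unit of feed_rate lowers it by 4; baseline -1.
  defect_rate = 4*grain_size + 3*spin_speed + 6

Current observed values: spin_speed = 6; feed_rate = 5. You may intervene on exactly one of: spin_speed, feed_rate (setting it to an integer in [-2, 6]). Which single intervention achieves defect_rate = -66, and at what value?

Intervening on spin_speed: with other inputs at their observed values, defect_rate = 3*spin_speed - 78. Solving for -66 gives spin_speed = 4, within [-2, 6].
Intervening on feed_rate: defect_rate = -16*feed_rate + 20. Reaching -66 requires feed_rate = 43/8, not an integer.

set spin_speed = 4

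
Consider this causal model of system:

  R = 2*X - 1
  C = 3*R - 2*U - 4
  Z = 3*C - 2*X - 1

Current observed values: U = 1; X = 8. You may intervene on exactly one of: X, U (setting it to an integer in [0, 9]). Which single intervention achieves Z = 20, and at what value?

set X = 3

Intervening on X: with other inputs at their observed values, Z = 16*X - 28. Solving for 20 gives X = 3, within [0, 9].
Intervening on U: Z = -6*U + 106. Reaching 20 requires U = 43/3, not an integer.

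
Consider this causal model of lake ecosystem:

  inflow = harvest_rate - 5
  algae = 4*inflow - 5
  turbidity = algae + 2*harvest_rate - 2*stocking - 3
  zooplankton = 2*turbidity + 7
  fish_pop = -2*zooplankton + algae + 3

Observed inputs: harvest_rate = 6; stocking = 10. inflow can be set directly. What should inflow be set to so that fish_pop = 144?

Intervening on inflow fixes its value directly, overriding its dependence on harvest_rate.
Substituting into the turbidity equation gives turbidity = 4*inflow - 16.
Substituting into the zooplankton equation gives zooplankton = 8*inflow - 25.
Substituting into the fish_pop equation gives fish_pop = -12*inflow + 48.
Solve -12*inflow + 48 = 144: inflow = (144 - 48) / -12 = -8.

inflow = -8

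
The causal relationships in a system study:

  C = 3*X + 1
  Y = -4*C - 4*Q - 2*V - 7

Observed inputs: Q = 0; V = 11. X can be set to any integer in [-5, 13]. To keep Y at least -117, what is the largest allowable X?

X = 7

Substituting into the Y equation gives Y = -12*X - 33.
Require -12*X - 33 ≥ -117, so X ≤ 7.
The largest integer in [-5, 13] satisfying this is 7.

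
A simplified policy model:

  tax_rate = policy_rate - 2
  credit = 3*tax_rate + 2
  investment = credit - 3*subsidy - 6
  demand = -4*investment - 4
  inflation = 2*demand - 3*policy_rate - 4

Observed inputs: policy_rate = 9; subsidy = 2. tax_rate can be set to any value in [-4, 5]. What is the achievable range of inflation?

Intervening on tax_rate fixes its value directly, overriding its dependence on policy_rate.
Substituting into the investment equation gives investment = 3*tax_rate - 10.
So demand = -12*tax_rate + 36.
Substituting into the inflation equation gives inflation = -24*tax_rate + 41.
Linear in tax_rate, so extremes are at the endpoints: tax_rate = -4 gives inflation = 137; tax_rate = 5 gives inflation = -79.

-79 to 137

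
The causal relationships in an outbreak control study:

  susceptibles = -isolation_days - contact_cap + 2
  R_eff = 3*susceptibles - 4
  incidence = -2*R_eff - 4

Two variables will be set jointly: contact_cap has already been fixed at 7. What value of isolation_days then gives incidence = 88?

With contact_cap held at 7:
Substituting into the susceptibles equation gives susceptibles = -isolation_days - 5.
This gives R_eff = -3*isolation_days - 19.
Substituting into the incidence equation gives incidence = 6*isolation_days + 34.
Solve 6*isolation_days + 34 = 88: isolation_days = (88 - 34) / 6 = 9.

isolation_days = 9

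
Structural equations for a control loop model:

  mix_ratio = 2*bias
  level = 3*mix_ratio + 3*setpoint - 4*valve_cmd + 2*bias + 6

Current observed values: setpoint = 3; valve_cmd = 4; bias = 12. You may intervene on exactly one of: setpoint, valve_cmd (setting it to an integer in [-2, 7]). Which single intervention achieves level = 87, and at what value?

Intervening on setpoint: level = 3*setpoint + 86. Reaching 87 requires setpoint = 1/3, not an integer.
Intervening on valve_cmd: with other inputs at their observed values, level = -4*valve_cmd + 111. Solving for 87 gives valve_cmd = 6, within [-2, 7].

set valve_cmd = 6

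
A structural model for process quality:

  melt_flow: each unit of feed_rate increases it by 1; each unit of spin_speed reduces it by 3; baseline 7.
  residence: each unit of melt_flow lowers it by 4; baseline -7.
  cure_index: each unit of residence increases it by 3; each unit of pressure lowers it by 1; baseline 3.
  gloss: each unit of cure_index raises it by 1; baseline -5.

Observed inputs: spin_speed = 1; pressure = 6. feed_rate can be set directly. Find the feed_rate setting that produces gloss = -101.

Substituting into the melt_flow equation gives melt_flow = feed_rate + 4.
Substituting into the residence equation gives residence = -4*feed_rate - 23.
Substituting into the cure_index equation gives cure_index = -12*feed_rate - 72.
This gives gloss = -12*feed_rate - 77.
Solve -12*feed_rate - 77 = -101: feed_rate = (-101 + 77) / -12 = 2.

feed_rate = 2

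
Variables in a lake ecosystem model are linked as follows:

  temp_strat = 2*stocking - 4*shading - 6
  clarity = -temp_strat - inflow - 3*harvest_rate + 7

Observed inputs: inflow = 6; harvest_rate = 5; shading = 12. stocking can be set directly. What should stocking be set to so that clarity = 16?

Substituting into the temp_strat equation gives temp_strat = 2*stocking - 54.
Substituting into the clarity equation gives clarity = -2*stocking + 40.
Solve -2*stocking + 40 = 16: stocking = (16 - 40) / -2 = 12.

stocking = 12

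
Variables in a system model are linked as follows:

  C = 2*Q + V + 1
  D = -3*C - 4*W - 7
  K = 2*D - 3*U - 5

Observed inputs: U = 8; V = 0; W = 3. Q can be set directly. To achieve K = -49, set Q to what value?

Q = -2

Substituting into the C equation gives C = 2*Q + 1.
Substituting into the D equation gives D = -6*Q - 22.
This gives K = -12*Q - 73.
Solve -12*Q - 73 = -49: Q = (-49 + 73) / -12 = -2.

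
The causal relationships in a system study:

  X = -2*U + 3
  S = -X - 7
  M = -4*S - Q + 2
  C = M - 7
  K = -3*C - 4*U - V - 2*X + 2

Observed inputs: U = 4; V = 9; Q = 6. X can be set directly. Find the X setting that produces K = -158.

X = 6

Intervening on X fixes its value directly, overriding its dependence on U.
Substituting into the M equation gives M = 4*X + 24.
C becomes 4*X + 17.
K becomes -14*X - 74.
Solve -14*X - 74 = -158: X = (-158 + 74) / -14 = 6.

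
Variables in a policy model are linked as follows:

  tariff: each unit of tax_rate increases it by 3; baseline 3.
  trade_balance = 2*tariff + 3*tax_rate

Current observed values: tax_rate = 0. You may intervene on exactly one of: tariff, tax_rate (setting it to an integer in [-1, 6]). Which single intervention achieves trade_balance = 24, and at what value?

set tax_rate = 2

Intervening on tariff: trade_balance = 2*tariff. Reaching 24 requires tariff = 12, outside [-1, 6].
Intervening on tax_rate: with other inputs at their observed values, trade_balance = 9*tax_rate + 6. Solving for 24 gives tax_rate = 2, within [-1, 6].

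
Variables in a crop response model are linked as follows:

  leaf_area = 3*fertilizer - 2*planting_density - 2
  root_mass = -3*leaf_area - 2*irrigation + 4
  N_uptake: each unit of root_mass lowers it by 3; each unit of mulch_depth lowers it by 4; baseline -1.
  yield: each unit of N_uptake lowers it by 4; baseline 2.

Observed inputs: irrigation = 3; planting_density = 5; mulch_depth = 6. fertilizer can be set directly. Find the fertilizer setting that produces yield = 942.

fertilizer = -4

Substituting into the leaf_area equation gives leaf_area = 3*fertilizer - 12.
Substituting into the root_mass equation gives root_mass = -9*fertilizer + 34.
Substituting into the N_uptake equation gives N_uptake = 27*fertilizer - 127.
Substituting into the yield equation gives yield = -108*fertilizer + 510.
Solve -108*fertilizer + 510 = 942: fertilizer = (942 - 510) / -108 = -4.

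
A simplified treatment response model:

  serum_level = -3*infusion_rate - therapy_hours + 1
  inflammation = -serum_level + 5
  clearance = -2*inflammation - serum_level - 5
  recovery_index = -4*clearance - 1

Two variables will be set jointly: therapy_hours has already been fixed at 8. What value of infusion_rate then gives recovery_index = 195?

With therapy_hours held at 8:
Substituting into the serum_level equation gives serum_level = -3*infusion_rate - 7.
This gives inflammation = 3*infusion_rate + 12.
clearance becomes -3*infusion_rate - 22.
Substituting into the recovery_index equation gives recovery_index = 12*infusion_rate + 87.
Solve 12*infusion_rate + 87 = 195: infusion_rate = (195 - 87) / 12 = 9.

infusion_rate = 9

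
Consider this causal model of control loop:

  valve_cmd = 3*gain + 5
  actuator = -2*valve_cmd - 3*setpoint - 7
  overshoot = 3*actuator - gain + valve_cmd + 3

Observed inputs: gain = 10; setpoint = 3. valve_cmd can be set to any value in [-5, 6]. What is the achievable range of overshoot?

Intervening on valve_cmd fixes its value directly, overriding its dependence on gain.
Substituting into the actuator equation gives actuator = -2*valve_cmd - 16.
overshoot becomes -5*valve_cmd - 55.
Linear in valve_cmd, so extremes are at the endpoints: valve_cmd = -5 gives overshoot = -30; valve_cmd = 6 gives overshoot = -85.

-85 to -30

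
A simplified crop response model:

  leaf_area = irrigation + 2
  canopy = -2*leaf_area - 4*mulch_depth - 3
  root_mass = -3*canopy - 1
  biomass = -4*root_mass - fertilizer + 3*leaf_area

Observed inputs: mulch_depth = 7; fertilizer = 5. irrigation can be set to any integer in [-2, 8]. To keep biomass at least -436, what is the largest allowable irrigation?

Substituting into the canopy equation gives canopy = -2*irrigation - 35.
Substituting into the root_mass equation gives root_mass = 6*irrigation + 104.
This gives biomass = -21*irrigation - 415.
Require -21*irrigation - 415 ≥ -436, so irrigation ≤ 1.
The largest integer in [-2, 8] satisfying this is 1.

irrigation = 1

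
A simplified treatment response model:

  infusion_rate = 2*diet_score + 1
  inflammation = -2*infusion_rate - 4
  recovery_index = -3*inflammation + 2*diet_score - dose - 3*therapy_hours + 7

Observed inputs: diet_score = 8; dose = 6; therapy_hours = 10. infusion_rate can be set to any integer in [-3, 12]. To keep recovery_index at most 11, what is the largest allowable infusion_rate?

Intervening on infusion_rate fixes its value directly, overriding its dependence on diet_score.
Substituting into the recovery_index equation gives recovery_index = 6*infusion_rate - 1.
Require 6*infusion_rate - 1 ≤ 11, so infusion_rate ≤ 2.
The largest integer in [-3, 12] satisfying this is 2.

infusion_rate = 2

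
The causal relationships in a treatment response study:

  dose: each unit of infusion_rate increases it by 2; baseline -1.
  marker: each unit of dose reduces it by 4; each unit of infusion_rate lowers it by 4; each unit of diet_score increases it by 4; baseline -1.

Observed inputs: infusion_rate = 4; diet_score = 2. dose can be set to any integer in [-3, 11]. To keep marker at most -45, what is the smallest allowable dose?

dose = 9

Intervening on dose fixes its value directly, overriding its dependence on infusion_rate.
Substituting into the marker equation gives marker = -4*dose - 9.
Require -4*dose - 9 ≤ -45, so dose ≥ 9.
The smallest integer in [-3, 11] satisfying this is 9.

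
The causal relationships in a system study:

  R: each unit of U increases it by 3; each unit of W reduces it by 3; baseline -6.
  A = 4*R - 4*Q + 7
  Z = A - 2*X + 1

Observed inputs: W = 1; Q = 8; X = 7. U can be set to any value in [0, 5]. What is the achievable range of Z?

-74 to -14

Substituting into the R equation gives R = 3*U - 9.
This gives A = 12*U - 61.
Substituting into the Z equation gives Z = 12*U - 74.
Linear in U, so extremes are at the endpoints: U = 0 gives Z = -74; U = 5 gives Z = -14.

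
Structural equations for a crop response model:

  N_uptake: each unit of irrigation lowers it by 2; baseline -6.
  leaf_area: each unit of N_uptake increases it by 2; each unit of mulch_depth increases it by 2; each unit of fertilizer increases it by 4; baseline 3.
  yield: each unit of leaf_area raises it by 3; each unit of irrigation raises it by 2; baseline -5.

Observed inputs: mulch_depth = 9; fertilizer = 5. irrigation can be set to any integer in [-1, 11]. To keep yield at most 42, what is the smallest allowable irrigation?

Substituting into the leaf_area equation gives leaf_area = -4*irrigation + 29.
So yield = -10*irrigation + 82.
Require -10*irrigation + 82 ≤ 42, so irrigation ≥ 4.
The smallest integer in [-1, 11] satisfying this is 4.

irrigation = 4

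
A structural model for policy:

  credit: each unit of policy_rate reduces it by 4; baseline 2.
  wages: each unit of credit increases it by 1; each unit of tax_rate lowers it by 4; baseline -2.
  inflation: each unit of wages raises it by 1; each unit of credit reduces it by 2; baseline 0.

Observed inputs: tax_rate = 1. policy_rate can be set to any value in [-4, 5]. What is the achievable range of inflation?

-24 to 12

Substituting into the wages equation gives wages = -4*policy_rate - 4.
This gives inflation = 4*policy_rate - 8.
Linear in policy_rate, so extremes are at the endpoints: policy_rate = -4 gives inflation = -24; policy_rate = 5 gives inflation = 12.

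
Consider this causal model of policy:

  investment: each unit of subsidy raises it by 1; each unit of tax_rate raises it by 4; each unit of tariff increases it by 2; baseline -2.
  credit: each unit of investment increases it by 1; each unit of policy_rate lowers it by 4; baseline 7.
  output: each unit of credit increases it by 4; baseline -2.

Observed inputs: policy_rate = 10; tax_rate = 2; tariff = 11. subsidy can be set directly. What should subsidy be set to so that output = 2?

subsidy = 6

Substituting into the investment equation gives investment = subsidy + 28.
Substituting into the credit equation gives credit = subsidy - 5.
Substituting into the output equation gives output = 4*subsidy - 22.
Solve 4*subsidy - 22 = 2: subsidy = (2 + 22) / 4 = 6.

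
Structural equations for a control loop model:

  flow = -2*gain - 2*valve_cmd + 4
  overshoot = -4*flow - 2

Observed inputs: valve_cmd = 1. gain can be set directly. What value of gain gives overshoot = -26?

gain = -2

Substituting into the flow equation gives flow = -2*gain + 2.
Substituting into the overshoot equation gives overshoot = 8*gain - 10.
Solve 8*gain - 10 = -26: gain = (-26 + 10) / 8 = -2.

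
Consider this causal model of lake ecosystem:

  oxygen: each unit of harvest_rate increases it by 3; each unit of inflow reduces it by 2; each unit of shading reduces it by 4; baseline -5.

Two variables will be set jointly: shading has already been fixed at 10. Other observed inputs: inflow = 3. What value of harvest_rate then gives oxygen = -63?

harvest_rate = -4

With shading held at 10:
Substituting into the oxygen equation gives oxygen = 3*harvest_rate - 51.
Solve 3*harvest_rate - 51 = -63: harvest_rate = (-63 + 51) / 3 = -4.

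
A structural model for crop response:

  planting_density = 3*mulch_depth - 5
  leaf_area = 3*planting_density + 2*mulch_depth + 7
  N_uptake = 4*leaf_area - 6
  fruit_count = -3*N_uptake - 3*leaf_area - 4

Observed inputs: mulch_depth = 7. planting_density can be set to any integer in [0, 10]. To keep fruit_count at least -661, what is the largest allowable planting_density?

planting_density = 8

Intervening on planting_density fixes its value directly, overriding its dependence on mulch_depth.
Substituting into the leaf_area equation gives leaf_area = 3*planting_density + 21.
Substituting into the N_uptake equation gives N_uptake = 12*planting_density + 78.
Substituting into the fruit_count equation gives fruit_count = -45*planting_density - 301.
Require -45*planting_density - 301 ≥ -661, so planting_density ≤ 8.
The largest integer in [0, 10] satisfying this is 8.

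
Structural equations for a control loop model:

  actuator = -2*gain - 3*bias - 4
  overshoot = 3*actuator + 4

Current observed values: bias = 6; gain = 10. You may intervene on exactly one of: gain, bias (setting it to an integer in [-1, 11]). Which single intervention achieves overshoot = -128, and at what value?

set gain = 11

Intervening on gain: with other inputs at their observed values, overshoot = -6*gain - 62. Solving for -128 gives gain = 11, within [-1, 11].
Intervening on bias: overshoot = -9*bias - 68. Reaching -128 requires bias = 20/3, not an integer.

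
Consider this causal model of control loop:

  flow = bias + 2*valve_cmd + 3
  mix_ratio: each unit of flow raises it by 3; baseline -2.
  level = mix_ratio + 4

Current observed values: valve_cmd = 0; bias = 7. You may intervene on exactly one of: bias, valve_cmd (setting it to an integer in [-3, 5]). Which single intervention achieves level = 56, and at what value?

set valve_cmd = 4

Intervening on bias: level = 3*bias + 11. Reaching 56 requires bias = 15, outside [-3, 5].
Intervening on valve_cmd: with other inputs at their observed values, level = 6*valve_cmd + 32. Solving for 56 gives valve_cmd = 4, within [-3, 5].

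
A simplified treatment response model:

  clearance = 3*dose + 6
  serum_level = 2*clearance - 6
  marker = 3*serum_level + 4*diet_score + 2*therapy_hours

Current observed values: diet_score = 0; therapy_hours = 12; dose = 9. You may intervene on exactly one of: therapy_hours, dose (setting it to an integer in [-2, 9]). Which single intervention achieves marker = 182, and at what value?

Intervening on therapy_hours: with other inputs at their observed values, marker = 2*therapy_hours + 180. Solving for 182 gives therapy_hours = 1, within [-2, 9].
Intervening on dose: marker = 18*dose + 42. Reaching 182 requires dose = 70/9, not an integer.

set therapy_hours = 1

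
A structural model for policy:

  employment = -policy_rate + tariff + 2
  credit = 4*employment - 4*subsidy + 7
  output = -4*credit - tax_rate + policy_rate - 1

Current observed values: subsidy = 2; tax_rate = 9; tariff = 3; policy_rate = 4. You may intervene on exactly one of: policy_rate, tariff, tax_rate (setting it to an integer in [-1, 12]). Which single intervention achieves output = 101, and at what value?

set policy_rate = 11

Intervening on policy_rate: with other inputs at their observed values, output = 17*policy_rate - 86. Solving for 101 gives policy_rate = 11, within [-1, 12].
Intervening on tariff: output = -16*tariff + 30. Reaching 101 requires tariff = -71/16, not an integer.
Intervening on tax_rate: output = -tax_rate - 9. Reaching 101 requires tax_rate = -110, outside [-1, 12].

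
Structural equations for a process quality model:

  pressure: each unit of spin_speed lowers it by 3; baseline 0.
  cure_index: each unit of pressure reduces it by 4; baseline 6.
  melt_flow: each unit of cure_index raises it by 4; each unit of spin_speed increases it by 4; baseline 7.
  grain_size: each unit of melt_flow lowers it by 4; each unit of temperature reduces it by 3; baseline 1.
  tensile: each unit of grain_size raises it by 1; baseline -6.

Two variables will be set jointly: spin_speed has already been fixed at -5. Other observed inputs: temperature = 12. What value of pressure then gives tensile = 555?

With spin_speed held at -5:
Intervening on pressure fixes its value directly, overriding its dependence on spin_speed.
Substituting into the melt_flow equation gives melt_flow = -16*pressure + 11.
Substituting into the grain_size equation gives grain_size = 64*pressure - 79.
tensile becomes 64*pressure - 85.
Solve 64*pressure - 85 = 555: pressure = (555 + 85) / 64 = 10.

pressure = 10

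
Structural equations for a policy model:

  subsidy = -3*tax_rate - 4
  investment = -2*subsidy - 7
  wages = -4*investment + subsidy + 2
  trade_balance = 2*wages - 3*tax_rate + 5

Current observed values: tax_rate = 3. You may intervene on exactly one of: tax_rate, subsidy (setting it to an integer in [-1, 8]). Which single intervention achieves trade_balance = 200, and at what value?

set subsidy = 8

Intervening on tax_rate: trade_balance = -57*tax_rate - 7. Reaching 200 requires tax_rate = -69/19, not an integer.
Intervening on subsidy: with other inputs at their observed values, trade_balance = 18*subsidy + 56. Solving for 200 gives subsidy = 8, within [-1, 8].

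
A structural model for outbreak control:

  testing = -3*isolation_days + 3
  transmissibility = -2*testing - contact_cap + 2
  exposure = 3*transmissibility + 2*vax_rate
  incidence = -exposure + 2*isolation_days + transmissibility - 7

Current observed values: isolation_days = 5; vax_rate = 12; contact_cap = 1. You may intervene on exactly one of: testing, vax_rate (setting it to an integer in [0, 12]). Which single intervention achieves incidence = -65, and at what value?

set vax_rate = 9

Intervening on testing: incidence = 4*testing - 23. Reaching -65 requires testing = -21/2, not an integer.
Intervening on vax_rate: with other inputs at their observed values, incidence = -2*vax_rate - 47. Solving for -65 gives vax_rate = 9, within [0, 12].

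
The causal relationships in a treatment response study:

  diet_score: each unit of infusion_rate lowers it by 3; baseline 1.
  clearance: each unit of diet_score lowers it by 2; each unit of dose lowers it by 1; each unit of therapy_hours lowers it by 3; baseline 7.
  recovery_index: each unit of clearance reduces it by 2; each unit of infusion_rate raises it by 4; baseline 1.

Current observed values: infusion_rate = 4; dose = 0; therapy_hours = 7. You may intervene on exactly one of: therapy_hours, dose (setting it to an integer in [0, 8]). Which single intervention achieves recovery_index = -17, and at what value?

set therapy_hours = 4

Intervening on therapy_hours: with other inputs at their observed values, recovery_index = 6*therapy_hours - 41. Solving for -17 gives therapy_hours = 4, within [0, 8].
Intervening on dose: recovery_index = 2*dose + 1. Reaching -17 requires dose = -9, outside [0, 8].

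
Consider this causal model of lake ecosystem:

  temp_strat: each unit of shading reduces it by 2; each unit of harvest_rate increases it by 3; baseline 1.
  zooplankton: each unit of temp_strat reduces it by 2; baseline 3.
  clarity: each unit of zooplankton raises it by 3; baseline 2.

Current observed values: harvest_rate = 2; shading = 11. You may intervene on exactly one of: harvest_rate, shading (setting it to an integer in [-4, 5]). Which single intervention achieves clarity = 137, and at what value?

set harvest_rate = 0

Intervening on harvest_rate: with other inputs at their observed values, clarity = -18*harvest_rate + 137. Solving for 137 gives harvest_rate = 0, within [-4, 5].
Intervening on shading: clarity = 12*shading - 31. Reaching 137 requires shading = 14, outside [-4, 5].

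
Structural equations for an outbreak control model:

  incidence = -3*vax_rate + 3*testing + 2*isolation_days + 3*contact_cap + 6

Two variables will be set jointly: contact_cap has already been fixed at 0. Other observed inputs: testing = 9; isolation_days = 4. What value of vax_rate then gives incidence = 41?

With contact_cap held at 0:
Substituting into the incidence equation gives incidence = -3*vax_rate + 41.
Solve -3*vax_rate + 41 = 41: vax_rate = (41 - 41) / -3 = 0.

vax_rate = 0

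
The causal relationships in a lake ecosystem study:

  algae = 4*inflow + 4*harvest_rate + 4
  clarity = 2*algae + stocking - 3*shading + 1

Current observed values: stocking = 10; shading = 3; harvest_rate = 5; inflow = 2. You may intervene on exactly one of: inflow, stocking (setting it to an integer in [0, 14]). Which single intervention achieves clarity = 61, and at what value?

set stocking = 5

Intervening on inflow: clarity = 8*inflow + 50. Reaching 61 requires inflow = 11/8, not an integer.
Intervening on stocking: with other inputs at their observed values, clarity = stocking + 56. Solving for 61 gives stocking = 5, within [0, 14].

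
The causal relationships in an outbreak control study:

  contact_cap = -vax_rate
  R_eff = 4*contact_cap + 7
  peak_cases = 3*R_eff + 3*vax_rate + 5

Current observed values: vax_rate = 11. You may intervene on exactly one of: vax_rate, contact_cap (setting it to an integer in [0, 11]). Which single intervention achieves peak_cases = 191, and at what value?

set contact_cap = 11

Intervening on vax_rate: peak_cases = -9*vax_rate + 26. Reaching 191 requires vax_rate = -55/3, not an integer.
Intervening on contact_cap: with other inputs at their observed values, peak_cases = 12*contact_cap + 59. Solving for 191 gives contact_cap = 11, within [0, 11].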